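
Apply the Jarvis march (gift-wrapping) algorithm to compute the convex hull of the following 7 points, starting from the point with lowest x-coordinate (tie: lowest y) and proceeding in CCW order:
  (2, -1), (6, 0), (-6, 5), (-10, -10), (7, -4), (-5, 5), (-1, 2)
Hull (CCW) = [(-10, -10), (7, -4), (6, 0), (-5, 5), (-6, 5)]

Jarvis march: at each step, from the current hull vertex p, select the next vertex q as the point such that every other point lies strictly to the left of (or on) the directed line p → q. (Equivalently: for every other point r, the cross product (q − p) × (r − p) ≥ 0.)
Starting point (lowest x, tie lowest y): (-10, -10). Wrap until returning to start. Resulting hull: (-10, -10), (7, -4), (6, 0), (-5, 5), (-6, 5).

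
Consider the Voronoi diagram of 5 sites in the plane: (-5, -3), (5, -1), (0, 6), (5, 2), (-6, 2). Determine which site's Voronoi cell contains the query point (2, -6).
Nearest site = (5, -1)

The Voronoi cell of site s contains exactly those query points closer to s than to any other site. Compute squared distances from q = (2, -6) to each site:
  (5 − 2)² + (-1 − -6)² = 34
  (-5 − 2)² + (-3 − -6)² = 58
  (5 − 2)² + (2 − -6)² = 73
  (-6 − 2)² + (2 − -6)² = 128
  (0 − 2)² + (6 − -6)² = 148
Minimum is attained by (5, -1), so q lies in its Voronoi cell.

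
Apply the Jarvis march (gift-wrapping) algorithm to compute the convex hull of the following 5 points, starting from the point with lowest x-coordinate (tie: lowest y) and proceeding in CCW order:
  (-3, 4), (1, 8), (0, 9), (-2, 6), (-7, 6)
Hull (CCW) = [(-7, 6), (-3, 4), (1, 8), (0, 9)]

Jarvis march: at each step, from the current hull vertex p, select the next vertex q as the point such that every other point lies strictly to the left of (or on) the directed line p → q. (Equivalently: for every other point r, the cross product (q − p) × (r − p) ≥ 0.)
Starting point (lowest x, tie lowest y): (-7, 6). Wrap until returning to start. Resulting hull: (-7, 6), (-3, 4), (1, 8), (0, 9).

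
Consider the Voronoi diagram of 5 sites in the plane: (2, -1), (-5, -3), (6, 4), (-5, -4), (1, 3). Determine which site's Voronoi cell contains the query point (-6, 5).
Nearest site = (1, 3)

The Voronoi cell of site s contains exactly those query points closer to s than to any other site. Compute squared distances from q = (-6, 5) to each site:
  (1 − -6)² + (3 − 5)² = 53
  (-5 − -6)² + (-3 − 5)² = 65
  (-5 − -6)² + (-4 − 5)² = 82
  (2 − -6)² + (-1 − 5)² = 100
  (6 − -6)² + (4 − 5)² = 145
Minimum is attained by (1, 3), so q lies in its Voronoi cell.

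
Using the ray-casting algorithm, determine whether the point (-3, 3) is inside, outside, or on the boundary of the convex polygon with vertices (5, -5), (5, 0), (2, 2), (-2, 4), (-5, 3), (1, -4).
The point (-3, 3) lies strictly inside the polygon

Cast a horizontal ray to the right from the query point and count how many polygon edges it crosses (each edge strictly once or zero times, handled with the usual half-open convention). 
Parity of crossings → odd ⇒ inside.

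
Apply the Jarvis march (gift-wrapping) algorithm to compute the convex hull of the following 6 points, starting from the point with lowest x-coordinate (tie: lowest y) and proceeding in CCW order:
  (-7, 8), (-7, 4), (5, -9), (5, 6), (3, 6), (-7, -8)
Hull (CCW) = [(-7, -8), (5, -9), (5, 6), (-7, 8)]

Jarvis march: at each step, from the current hull vertex p, select the next vertex q as the point such that every other point lies strictly to the left of (or on) the directed line p → q. (Equivalently: for every other point r, the cross product (q − p) × (r − p) ≥ 0.)
Starting point (lowest x, tie lowest y): (-7, -8). Wrap until returning to start. Resulting hull: (-7, -8), (5, -9), (5, 6), (-7, 8).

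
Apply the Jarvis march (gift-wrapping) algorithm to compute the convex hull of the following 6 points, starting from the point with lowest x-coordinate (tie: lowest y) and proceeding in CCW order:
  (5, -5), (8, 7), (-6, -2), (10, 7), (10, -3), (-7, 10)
Hull (CCW) = [(-7, 10), (-6, -2), (5, -5), (10, -3), (10, 7)]

Jarvis march: at each step, from the current hull vertex p, select the next vertex q as the point such that every other point lies strictly to the left of (or on) the directed line p → q. (Equivalently: for every other point r, the cross product (q − p) × (r − p) ≥ 0.)
Starting point (lowest x, tie lowest y): (-7, 10). Wrap until returning to start. Resulting hull: (-7, 10), (-6, -2), (5, -5), (10, -3), (10, 7).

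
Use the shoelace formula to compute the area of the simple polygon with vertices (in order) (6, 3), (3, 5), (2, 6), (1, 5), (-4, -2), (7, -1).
Area = 48

Shoelace formula: Area = (1/2) |Σ_i (x_i · y_{i+1} − x_{i+1} · y_i)| (indices mod n). Compute each cross term:
  (6)(5) − (3)(3) = 21
  (3)(6) − (2)(5) = 8
  (2)(5) − (1)(6) = 4
  (1)(-2) − (-4)(5) = 18
  (-4)(-1) − (7)(-2) = 18
  (7)(3) − (6)(-1) = 27
Sum = 96, so (signed) Area = 96/2 = 48, |Area| = 48.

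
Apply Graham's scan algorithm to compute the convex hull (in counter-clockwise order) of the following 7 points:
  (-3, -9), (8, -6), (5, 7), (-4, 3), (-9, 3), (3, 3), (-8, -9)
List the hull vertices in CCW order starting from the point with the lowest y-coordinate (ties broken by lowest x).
Hull (CCW) = [(-8, -9), (-3, -9), (8, -6), (5, 7), (-9, 3)]

Graham scan procedure:
  1. Find the pivot p₀ = point with lowest y (tie → lowest x): (-8, -9).
  2. Sort the remaining points by polar angle around p₀.
  3. Walk through sorted points, maintaining a stack; pop the top while the last three entries make a non-left turn (cross product ≤ 0).
  4. Final stack is the convex hull in CCW order: (-8, -9), (-3, -9), (8, -6), (5, 7), (-9, 3).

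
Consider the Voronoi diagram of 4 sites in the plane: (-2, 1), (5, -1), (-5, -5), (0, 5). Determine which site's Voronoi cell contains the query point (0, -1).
Nearest site = (-2, 1)

The Voronoi cell of site s contains exactly those query points closer to s than to any other site. Compute squared distances from q = (0, -1) to each site:
  (-2 − 0)² + (1 − -1)² = 8
  (5 − 0)² + (-1 − -1)² = 25
  (0 − 0)² + (5 − -1)² = 36
  (-5 − 0)² + (-5 − -1)² = 41
Minimum is attained by (-2, 1), so q lies in its Voronoi cell.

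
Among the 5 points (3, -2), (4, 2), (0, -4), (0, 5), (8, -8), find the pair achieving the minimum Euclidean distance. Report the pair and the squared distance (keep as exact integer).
Pair = ((3, -2), (0, -4)); squared distance = 13

Compute all C(5, 2) = 10 pairwise squared distances (x_i − x_j)² + (y_i − y_j)². The minimum is 13, attained by the pair ((3, -2), (0, -4)).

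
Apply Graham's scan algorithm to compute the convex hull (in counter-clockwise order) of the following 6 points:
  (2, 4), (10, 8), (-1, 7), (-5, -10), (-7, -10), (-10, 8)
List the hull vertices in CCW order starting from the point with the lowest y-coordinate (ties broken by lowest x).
Hull (CCW) = [(-7, -10), (-5, -10), (10, 8), (-10, 8)]

Graham scan procedure:
  1. Find the pivot p₀ = point with lowest y (tie → lowest x): (-7, -10).
  2. Sort the remaining points by polar angle around p₀.
  3. Walk through sorted points, maintaining a stack; pop the top while the last three entries make a non-left turn (cross product ≤ 0).
  4. Final stack is the convex hull in CCW order: (-7, -10), (-5, -10), (10, 8), (-10, 8).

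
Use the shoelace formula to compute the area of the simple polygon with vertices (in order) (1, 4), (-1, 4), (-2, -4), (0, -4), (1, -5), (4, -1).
Area = 34

Shoelace formula: Area = (1/2) |Σ_i (x_i · y_{i+1} − x_{i+1} · y_i)| (indices mod n). Compute each cross term:
  (1)(4) − (-1)(4) = 8
  (-1)(-4) − (-2)(4) = 12
  (-2)(-4) − (0)(-4) = 8
  (0)(-5) − (1)(-4) = 4
  (1)(-1) − (4)(-5) = 19
  (4)(4) − (1)(-1) = 17
Sum = 68, so (signed) Area = 68/2 = 34, |Area| = 34.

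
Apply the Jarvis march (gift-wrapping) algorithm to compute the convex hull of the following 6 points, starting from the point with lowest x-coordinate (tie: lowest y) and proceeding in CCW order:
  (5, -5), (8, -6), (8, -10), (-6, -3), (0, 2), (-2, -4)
Hull (CCW) = [(-6, -3), (8, -10), (8, -6), (0, 2)]

Jarvis march: at each step, from the current hull vertex p, select the next vertex q as the point such that every other point lies strictly to the left of (or on) the directed line p → q. (Equivalently: for every other point r, the cross product (q − p) × (r − p) ≥ 0.)
Starting point (lowest x, tie lowest y): (-6, -3). Wrap until returning to start. Resulting hull: (-6, -3), (8, -10), (8, -6), (0, 2).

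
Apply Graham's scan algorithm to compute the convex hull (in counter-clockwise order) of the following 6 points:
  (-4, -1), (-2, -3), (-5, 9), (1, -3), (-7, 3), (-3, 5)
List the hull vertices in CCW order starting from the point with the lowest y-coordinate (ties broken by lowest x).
Hull (CCW) = [(-2, -3), (1, -3), (-5, 9), (-7, 3), (-4, -1)]

Graham scan procedure:
  1. Find the pivot p₀ = point with lowest y (tie → lowest x): (-2, -3).
  2. Sort the remaining points by polar angle around p₀.
  3. Walk through sorted points, maintaining a stack; pop the top while the last three entries make a non-left turn (cross product ≤ 0).
  4. Final stack is the convex hull in CCW order: (-2, -3), (1, -3), (-5, 9), (-7, 3), (-4, -1).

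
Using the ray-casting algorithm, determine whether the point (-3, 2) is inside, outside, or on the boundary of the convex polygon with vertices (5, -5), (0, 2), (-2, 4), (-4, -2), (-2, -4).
The point (-3, 2) lies strictly outside the polygon

Cast a horizontal ray to the right from the query point and count how many polygon edges it crosses (each edge strictly once or zero times, handled with the usual half-open convention). 
Parity of crossings → even ⇒ outside.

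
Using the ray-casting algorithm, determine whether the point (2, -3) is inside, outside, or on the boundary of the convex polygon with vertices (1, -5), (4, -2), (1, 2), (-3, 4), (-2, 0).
The point (2, -3) lies strictly inside the polygon

Cast a horizontal ray to the right from the query point and count how many polygon edges it crosses (each edge strictly once or zero times, handled with the usual half-open convention). 
Parity of crossings → odd ⇒ inside.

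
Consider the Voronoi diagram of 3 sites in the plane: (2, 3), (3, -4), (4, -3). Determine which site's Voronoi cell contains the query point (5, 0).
Nearest site = (4, -3)

The Voronoi cell of site s contains exactly those query points closer to s than to any other site. Compute squared distances from q = (5, 0) to each site:
  (4 − 5)² + (-3 − 0)² = 10
  (2 − 5)² + (3 − 0)² = 18
  (3 − 5)² + (-4 − 0)² = 20
Minimum is attained by (4, -3), so q lies in its Voronoi cell.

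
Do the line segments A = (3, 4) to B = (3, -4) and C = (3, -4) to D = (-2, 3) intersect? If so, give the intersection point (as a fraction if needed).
Yes; intersection at (3, -4) (t = 1 on AB, s = 0 on CD)

Parametrize AB as A + t(B − A) = (3 + 0 t, 4 + -8 t) and CD as C + s(D − C) = (3 + -5 s, -4 + 7 s). Solve the linear system for (t, s). Determinant = 40 ≠ 0, so a unique intersection of the containing lines exists. Solution: t = 1, s = 0 — both in [0, 1], so the segments cross. Intersection point: (3, -4).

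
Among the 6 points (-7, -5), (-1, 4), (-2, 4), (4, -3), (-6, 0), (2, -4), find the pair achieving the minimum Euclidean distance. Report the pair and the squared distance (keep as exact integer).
Pair = ((-1, 4), (-2, 4)); squared distance = 1

Compute all C(6, 2) = 15 pairwise squared distances (x_i − x_j)² + (y_i − y_j)². The minimum is 1, attained by the pair ((-1, 4), (-2, 4)).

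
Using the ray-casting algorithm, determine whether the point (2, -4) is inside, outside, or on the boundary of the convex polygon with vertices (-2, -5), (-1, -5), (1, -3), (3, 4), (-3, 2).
The point (2, -4) lies strictly outside the polygon

Cast a horizontal ray to the right from the query point and count how many polygon edges it crosses (each edge strictly once or zero times, handled with the usual half-open convention). 
Parity of crossings → even ⇒ outside.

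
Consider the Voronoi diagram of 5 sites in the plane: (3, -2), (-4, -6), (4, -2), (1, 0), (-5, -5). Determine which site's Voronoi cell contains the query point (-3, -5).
Nearest site = (-4, -6)

The Voronoi cell of site s contains exactly those query points closer to s than to any other site. Compute squared distances from q = (-3, -5) to each site:
  (-4 − -3)² + (-6 − -5)² = 2
  (-5 − -3)² + (-5 − -5)² = 4
  (1 − -3)² + (0 − -5)² = 41
  (3 − -3)² + (-2 − -5)² = 45
  (4 − -3)² + (-2 − -5)² = 58
Minimum is attained by (-4, -6), so q lies in its Voronoi cell.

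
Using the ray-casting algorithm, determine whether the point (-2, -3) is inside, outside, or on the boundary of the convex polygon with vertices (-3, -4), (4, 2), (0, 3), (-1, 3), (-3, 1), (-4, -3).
The point (-2, -3) lies strictly inside the polygon

Cast a horizontal ray to the right from the query point and count how many polygon edges it crosses (each edge strictly once or zero times, handled with the usual half-open convention). 
Parity of crossings → odd ⇒ inside.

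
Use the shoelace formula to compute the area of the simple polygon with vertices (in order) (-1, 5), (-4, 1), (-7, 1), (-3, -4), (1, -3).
Area = 34

Shoelace formula: Area = (1/2) |Σ_i (x_i · y_{i+1} − x_{i+1} · y_i)| (indices mod n). Compute each cross term:
  (-1)(1) − (-4)(5) = 19
  (-4)(1) − (-7)(1) = 3
  (-7)(-4) − (-3)(1) = 31
  (-3)(-3) − (1)(-4) = 13
  (1)(5) − (-1)(-3) = 2
Sum = 68, so (signed) Area = 68/2 = 34, |Area| = 34.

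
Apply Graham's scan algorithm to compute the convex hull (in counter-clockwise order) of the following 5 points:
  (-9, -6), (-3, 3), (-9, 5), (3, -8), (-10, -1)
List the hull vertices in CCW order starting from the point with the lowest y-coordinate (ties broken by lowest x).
Hull (CCW) = [(3, -8), (-3, 3), (-9, 5), (-10, -1), (-9, -6)]

Graham scan procedure:
  1. Find the pivot p₀ = point with lowest y (tie → lowest x): (3, -8).
  2. Sort the remaining points by polar angle around p₀.
  3. Walk through sorted points, maintaining a stack; pop the top while the last three entries make a non-left turn (cross product ≤ 0).
  4. Final stack is the convex hull in CCW order: (3, -8), (-3, 3), (-9, 5), (-10, -1), (-9, -6).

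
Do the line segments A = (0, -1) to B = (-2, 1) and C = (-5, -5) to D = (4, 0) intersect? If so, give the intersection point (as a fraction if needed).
No (intersection of containing lines falls outside at least one segment)

Parametrize and solve: t = -11/28, s = 9/14. At least one of these is outside [0, 1], so the segments do not intersect.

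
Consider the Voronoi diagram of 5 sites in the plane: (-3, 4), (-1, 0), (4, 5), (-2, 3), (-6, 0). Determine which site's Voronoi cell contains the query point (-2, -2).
Nearest site = (-1, 0)

The Voronoi cell of site s contains exactly those query points closer to s than to any other site. Compute squared distances from q = (-2, -2) to each site:
  (-1 − -2)² + (0 − -2)² = 5
  (-6 − -2)² + (0 − -2)² = 20
  (-2 − -2)² + (3 − -2)² = 25
  (-3 − -2)² + (4 − -2)² = 37
  (4 − -2)² + (5 − -2)² = 85
Minimum is attained by (-1, 0), so q lies in its Voronoi cell.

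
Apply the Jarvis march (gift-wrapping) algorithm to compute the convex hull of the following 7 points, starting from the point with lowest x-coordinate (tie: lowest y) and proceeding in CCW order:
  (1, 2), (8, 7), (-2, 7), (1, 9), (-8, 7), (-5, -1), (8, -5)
Hull (CCW) = [(-8, 7), (-5, -1), (8, -5), (8, 7), (1, 9)]

Jarvis march: at each step, from the current hull vertex p, select the next vertex q as the point such that every other point lies strictly to the left of (or on) the directed line p → q. (Equivalently: for every other point r, the cross product (q − p) × (r − p) ≥ 0.)
Starting point (lowest x, tie lowest y): (-8, 7). Wrap until returning to start. Resulting hull: (-8, 7), (-5, -1), (8, -5), (8, 7), (1, 9).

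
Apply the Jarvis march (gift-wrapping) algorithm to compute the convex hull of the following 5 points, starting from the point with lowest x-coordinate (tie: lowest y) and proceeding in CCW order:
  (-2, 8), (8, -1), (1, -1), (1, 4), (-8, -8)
Hull (CCW) = [(-8, -8), (8, -1), (-2, 8)]

Jarvis march: at each step, from the current hull vertex p, select the next vertex q as the point such that every other point lies strictly to the left of (or on) the directed line p → q. (Equivalently: for every other point r, the cross product (q − p) × (r − p) ≥ 0.)
Starting point (lowest x, tie lowest y): (-8, -8). Wrap until returning to start. Resulting hull: (-8, -8), (8, -1), (-2, 8).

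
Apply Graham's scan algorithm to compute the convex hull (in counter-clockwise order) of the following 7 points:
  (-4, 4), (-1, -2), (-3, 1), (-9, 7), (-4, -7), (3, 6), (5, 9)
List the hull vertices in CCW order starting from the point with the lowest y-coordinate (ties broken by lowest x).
Hull (CCW) = [(-4, -7), (-1, -2), (5, 9), (-9, 7)]

Graham scan procedure:
  1. Find the pivot p₀ = point with lowest y (tie → lowest x): (-4, -7).
  2. Sort the remaining points by polar angle around p₀.
  3. Walk through sorted points, maintaining a stack; pop the top while the last three entries make a non-left turn (cross product ≤ 0).
  4. Final stack is the convex hull in CCW order: (-4, -7), (-1, -2), (5, 9), (-9, 7).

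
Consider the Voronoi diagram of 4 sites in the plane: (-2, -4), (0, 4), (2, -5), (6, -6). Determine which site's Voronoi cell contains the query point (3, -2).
Nearest site = (2, -5)

The Voronoi cell of site s contains exactly those query points closer to s than to any other site. Compute squared distances from q = (3, -2) to each site:
  (2 − 3)² + (-5 − -2)² = 10
  (6 − 3)² + (-6 − -2)² = 25
  (-2 − 3)² + (-4 − -2)² = 29
  (0 − 3)² + (4 − -2)² = 45
Minimum is attained by (2, -5), so q lies in its Voronoi cell.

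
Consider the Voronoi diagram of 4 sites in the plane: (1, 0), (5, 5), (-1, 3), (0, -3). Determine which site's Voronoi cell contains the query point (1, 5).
Nearest site = (-1, 3)

The Voronoi cell of site s contains exactly those query points closer to s than to any other site. Compute squared distances from q = (1, 5) to each site:
  (-1 − 1)² + (3 − 5)² = 8
  (5 − 1)² + (5 − 5)² = 16
  (1 − 1)² + (0 − 5)² = 25
  (0 − 1)² + (-3 − 5)² = 65
Minimum is attained by (-1, 3), so q lies in its Voronoi cell.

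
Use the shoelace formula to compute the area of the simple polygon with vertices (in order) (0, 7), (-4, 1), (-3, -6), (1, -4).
Area = 40

Shoelace formula: Area = (1/2) |Σ_i (x_i · y_{i+1} − x_{i+1} · y_i)| (indices mod n). Compute each cross term:
  (0)(1) − (-4)(7) = 28
  (-4)(-6) − (-3)(1) = 27
  (-3)(-4) − (1)(-6) = 18
  (1)(7) − (0)(-4) = 7
Sum = 80, so (signed) Area = 80/2 = 40, |Area| = 40.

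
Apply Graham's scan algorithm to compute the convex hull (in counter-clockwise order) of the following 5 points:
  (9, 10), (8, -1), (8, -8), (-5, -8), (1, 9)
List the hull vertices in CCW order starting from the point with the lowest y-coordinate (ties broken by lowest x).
Hull (CCW) = [(-5, -8), (8, -8), (9, 10), (1, 9)]

Graham scan procedure:
  1. Find the pivot p₀ = point with lowest y (tie → lowest x): (-5, -8).
  2. Sort the remaining points by polar angle around p₀.
  3. Walk through sorted points, maintaining a stack; pop the top while the last three entries make a non-left turn (cross product ≤ 0).
  4. Final stack is the convex hull in CCW order: (-5, -8), (8, -8), (9, 10), (1, 9).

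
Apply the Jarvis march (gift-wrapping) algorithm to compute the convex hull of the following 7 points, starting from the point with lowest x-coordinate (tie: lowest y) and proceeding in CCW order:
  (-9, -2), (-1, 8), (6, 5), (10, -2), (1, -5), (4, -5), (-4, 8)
Hull (CCW) = [(-9, -2), (1, -5), (4, -5), (10, -2), (6, 5), (-1, 8), (-4, 8)]

Jarvis march: at each step, from the current hull vertex p, select the next vertex q as the point such that every other point lies strictly to the left of (or on) the directed line p → q. (Equivalently: for every other point r, the cross product (q − p) × (r − p) ≥ 0.)
Starting point (lowest x, tie lowest y): (-9, -2). Wrap until returning to start. Resulting hull: (-9, -2), (1, -5), (4, -5), (10, -2), (6, 5), (-1, 8), (-4, 8).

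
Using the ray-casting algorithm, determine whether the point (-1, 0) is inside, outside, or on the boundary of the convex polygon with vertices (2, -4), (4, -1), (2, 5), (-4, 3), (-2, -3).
The point (-1, 0) lies strictly inside the polygon

Cast a horizontal ray to the right from the query point and count how many polygon edges it crosses (each edge strictly once or zero times, handled with the usual half-open convention). 
Parity of crossings → odd ⇒ inside.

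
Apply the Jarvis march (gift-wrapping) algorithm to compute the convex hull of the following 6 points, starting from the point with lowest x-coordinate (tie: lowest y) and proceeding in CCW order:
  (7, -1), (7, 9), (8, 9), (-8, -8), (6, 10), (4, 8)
Hull (CCW) = [(-8, -8), (7, -1), (8, 9), (6, 10), (4, 8)]

Jarvis march: at each step, from the current hull vertex p, select the next vertex q as the point such that every other point lies strictly to the left of (or on) the directed line p → q. (Equivalently: for every other point r, the cross product (q − p) × (r − p) ≥ 0.)
Starting point (lowest x, tie lowest y): (-8, -8). Wrap until returning to start. Resulting hull: (-8, -8), (7, -1), (8, 9), (6, 10), (4, 8).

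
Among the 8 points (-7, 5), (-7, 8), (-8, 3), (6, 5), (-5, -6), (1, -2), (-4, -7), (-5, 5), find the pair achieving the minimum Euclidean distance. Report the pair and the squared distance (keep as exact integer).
Pair = ((-5, -6), (-4, -7)); squared distance = 2

Compute all C(8, 2) = 28 pairwise squared distances (x_i − x_j)² + (y_i − y_j)². The minimum is 2, attained by the pair ((-5, -6), (-4, -7)).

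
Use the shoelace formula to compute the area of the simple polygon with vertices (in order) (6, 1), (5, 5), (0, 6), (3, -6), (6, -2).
Area = 85/2

Shoelace formula: Area = (1/2) |Σ_i (x_i · y_{i+1} − x_{i+1} · y_i)| (indices mod n). Compute each cross term:
  (6)(5) − (5)(1) = 25
  (5)(6) − (0)(5) = 30
  (0)(-6) − (3)(6) = -18
  (3)(-2) − (6)(-6) = 30
  (6)(1) − (6)(-2) = 18
Sum = 85, so (signed) Area = 85/2 = 85/2, |Area| = 85/2.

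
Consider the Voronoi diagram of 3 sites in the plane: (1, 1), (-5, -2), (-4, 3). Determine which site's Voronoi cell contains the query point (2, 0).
Nearest site = (1, 1)

The Voronoi cell of site s contains exactly those query points closer to s than to any other site. Compute squared distances from q = (2, 0) to each site:
  (1 − 2)² + (1 − 0)² = 2
  (-4 − 2)² + (3 − 0)² = 45
  (-5 − 2)² + (-2 − 0)² = 53
Minimum is attained by (1, 1), so q lies in its Voronoi cell.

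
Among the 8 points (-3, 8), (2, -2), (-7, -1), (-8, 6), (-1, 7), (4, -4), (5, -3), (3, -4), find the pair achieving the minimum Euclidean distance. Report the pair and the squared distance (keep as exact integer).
Pair = ((4, -4), (3, -4)); squared distance = 1

Compute all C(8, 2) = 28 pairwise squared distances (x_i − x_j)² + (y_i − y_j)². The minimum is 1, attained by the pair ((4, -4), (3, -4)).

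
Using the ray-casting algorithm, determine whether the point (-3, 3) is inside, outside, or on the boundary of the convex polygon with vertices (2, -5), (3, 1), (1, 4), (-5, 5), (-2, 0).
The point (-3, 3) lies strictly inside the polygon

Cast a horizontal ray to the right from the query point and count how many polygon edges it crosses (each edge strictly once or zero times, handled with the usual half-open convention). 
Parity of crossings → odd ⇒ inside.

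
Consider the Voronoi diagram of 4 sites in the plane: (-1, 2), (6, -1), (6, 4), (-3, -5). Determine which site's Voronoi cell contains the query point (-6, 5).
Nearest site = (-1, 2)

The Voronoi cell of site s contains exactly those query points closer to s than to any other site. Compute squared distances from q = (-6, 5) to each site:
  (-1 − -6)² + (2 − 5)² = 34
  (-3 − -6)² + (-5 − 5)² = 109
  (6 − -6)² + (4 − 5)² = 145
  (6 − -6)² + (-1 − 5)² = 180
Minimum is attained by (-1, 2), so q lies in its Voronoi cell.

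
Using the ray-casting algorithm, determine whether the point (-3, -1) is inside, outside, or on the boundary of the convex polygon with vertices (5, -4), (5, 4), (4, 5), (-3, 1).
The point (-3, -1) lies strictly outside the polygon

Cast a horizontal ray to the right from the query point and count how many polygon edges it crosses (each edge strictly once or zero times, handled with the usual half-open convention). 
Parity of crossings → even ⇒ outside.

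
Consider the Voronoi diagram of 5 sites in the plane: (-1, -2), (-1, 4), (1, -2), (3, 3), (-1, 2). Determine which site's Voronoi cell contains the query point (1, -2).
Nearest site = (1, -2)

The Voronoi cell of site s contains exactly those query points closer to s than to any other site. Compute squared distances from q = (1, -2) to each site:
  (1 − 1)² + (-2 − -2)² = 0
  (-1 − 1)² + (-2 − -2)² = 4
  (-1 − 1)² + (2 − -2)² = 20
  (3 − 1)² + (3 − -2)² = 29
  (-1 − 1)² + (4 − -2)² = 40
Minimum is attained by (1, -2), so q lies in its Voronoi cell.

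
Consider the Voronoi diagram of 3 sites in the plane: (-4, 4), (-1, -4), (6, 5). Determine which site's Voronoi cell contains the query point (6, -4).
Nearest site = (-1, -4)

The Voronoi cell of site s contains exactly those query points closer to s than to any other site. Compute squared distances from q = (6, -4) to each site:
  (-1 − 6)² + (-4 − -4)² = 49
  (6 − 6)² + (5 − -4)² = 81
  (-4 − 6)² + (4 − -4)² = 164
Minimum is attained by (-1, -4), so q lies in its Voronoi cell.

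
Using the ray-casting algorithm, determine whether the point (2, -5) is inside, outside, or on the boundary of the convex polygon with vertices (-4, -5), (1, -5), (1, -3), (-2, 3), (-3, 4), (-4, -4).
The point (2, -5) lies strictly outside the polygon

Cast a horizontal ray to the right from the query point and count how many polygon edges it crosses (each edge strictly once or zero times, handled with the usual half-open convention). 
Parity of crossings → even ⇒ outside.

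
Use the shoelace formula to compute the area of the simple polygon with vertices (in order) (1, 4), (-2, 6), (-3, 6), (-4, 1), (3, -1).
Area = 55/2

Shoelace formula: Area = (1/2) |Σ_i (x_i · y_{i+1} − x_{i+1} · y_i)| (indices mod n). Compute each cross term:
  (1)(6) − (-2)(4) = 14
  (-2)(6) − (-3)(6) = 6
  (-3)(1) − (-4)(6) = 21
  (-4)(-1) − (3)(1) = 1
  (3)(4) − (1)(-1) = 13
Sum = 55, so (signed) Area = 55/2 = 55/2, |Area| = 55/2.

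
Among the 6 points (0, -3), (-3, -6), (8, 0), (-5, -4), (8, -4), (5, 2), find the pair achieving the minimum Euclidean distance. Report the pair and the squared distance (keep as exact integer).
Pair = ((-3, -6), (-5, -4)); squared distance = 8

Compute all C(6, 2) = 15 pairwise squared distances (x_i − x_j)² + (y_i − y_j)². The minimum is 8, attained by the pair ((-3, -6), (-5, -4)).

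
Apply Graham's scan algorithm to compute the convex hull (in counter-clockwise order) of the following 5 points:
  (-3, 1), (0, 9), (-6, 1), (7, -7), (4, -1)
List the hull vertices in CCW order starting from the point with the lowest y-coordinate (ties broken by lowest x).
Hull (CCW) = [(7, -7), (0, 9), (-6, 1)]

Graham scan procedure:
  1. Find the pivot p₀ = point with lowest y (tie → lowest x): (7, -7).
  2. Sort the remaining points by polar angle around p₀.
  3. Walk through sorted points, maintaining a stack; pop the top while the last three entries make a non-left turn (cross product ≤ 0).
  4. Final stack is the convex hull in CCW order: (7, -7), (0, 9), (-6, 1).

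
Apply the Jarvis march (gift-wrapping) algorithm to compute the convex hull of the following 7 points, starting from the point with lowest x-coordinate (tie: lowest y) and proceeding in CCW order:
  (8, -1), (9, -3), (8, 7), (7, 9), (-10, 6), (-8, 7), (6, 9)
Hull (CCW) = [(-10, 6), (9, -3), (8, 7), (7, 9), (6, 9), (-8, 7)]

Jarvis march: at each step, from the current hull vertex p, select the next vertex q as the point such that every other point lies strictly to the left of (or on) the directed line p → q. (Equivalently: for every other point r, the cross product (q − p) × (r − p) ≥ 0.)
Starting point (lowest x, tie lowest y): (-10, 6). Wrap until returning to start. Resulting hull: (-10, 6), (9, -3), (8, 7), (7, 9), (6, 9), (-8, 7).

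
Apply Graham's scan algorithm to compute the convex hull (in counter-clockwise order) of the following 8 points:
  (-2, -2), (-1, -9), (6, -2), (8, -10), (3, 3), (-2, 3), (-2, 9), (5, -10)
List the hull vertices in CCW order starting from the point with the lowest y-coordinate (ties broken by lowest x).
Hull (CCW) = [(5, -10), (8, -10), (6, -2), (3, 3), (-2, 9), (-2, -2), (-1, -9)]

Graham scan procedure:
  1. Find the pivot p₀ = point with lowest y (tie → lowest x): (5, -10).
  2. Sort the remaining points by polar angle around p₀.
  3. Walk through sorted points, maintaining a stack; pop the top while the last three entries make a non-left turn (cross product ≤ 0).
  4. Final stack is the convex hull in CCW order: (5, -10), (8, -10), (6, -2), (3, 3), (-2, 9), (-2, -2), (-1, -9).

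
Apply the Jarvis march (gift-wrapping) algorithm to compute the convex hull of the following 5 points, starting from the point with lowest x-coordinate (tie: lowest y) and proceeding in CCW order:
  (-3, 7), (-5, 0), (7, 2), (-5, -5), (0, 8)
Hull (CCW) = [(-5, -5), (7, 2), (0, 8), (-3, 7), (-5, 0)]

Jarvis march: at each step, from the current hull vertex p, select the next vertex q as the point such that every other point lies strictly to the left of (or on) the directed line p → q. (Equivalently: for every other point r, the cross product (q − p) × (r − p) ≥ 0.)
Starting point (lowest x, tie lowest y): (-5, -5). Wrap until returning to start. Resulting hull: (-5, -5), (7, 2), (0, 8), (-3, 7), (-5, 0).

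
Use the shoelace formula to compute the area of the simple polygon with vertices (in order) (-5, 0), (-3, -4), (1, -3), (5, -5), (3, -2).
Area = 19

Shoelace formula: Area = (1/2) |Σ_i (x_i · y_{i+1} − x_{i+1} · y_i)| (indices mod n). Compute each cross term:
  (-5)(-4) − (-3)(0) = 20
  (-3)(-3) − (1)(-4) = 13
  (1)(-5) − (5)(-3) = 10
  (5)(-2) − (3)(-5) = 5
  (3)(0) − (-5)(-2) = -10
Sum = 38, so (signed) Area = 38/2 = 19, |Area| = 19.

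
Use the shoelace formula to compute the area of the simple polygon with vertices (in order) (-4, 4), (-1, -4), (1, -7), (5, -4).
Area = 33

Shoelace formula: Area = (1/2) |Σ_i (x_i · y_{i+1} − x_{i+1} · y_i)| (indices mod n). Compute each cross term:
  (-4)(-4) − (-1)(4) = 20
  (-1)(-7) − (1)(-4) = 11
  (1)(-4) − (5)(-7) = 31
  (5)(4) − (-4)(-4) = 4
Sum = 66, so (signed) Area = 66/2 = 33, |Area| = 33.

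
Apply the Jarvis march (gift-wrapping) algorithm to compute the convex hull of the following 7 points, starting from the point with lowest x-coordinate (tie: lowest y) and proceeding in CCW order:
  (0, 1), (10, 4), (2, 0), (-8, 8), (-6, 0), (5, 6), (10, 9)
Hull (CCW) = [(-8, 8), (-6, 0), (2, 0), (10, 4), (10, 9)]

Jarvis march: at each step, from the current hull vertex p, select the next vertex q as the point such that every other point lies strictly to the left of (or on) the directed line p → q. (Equivalently: for every other point r, the cross product (q − p) × (r − p) ≥ 0.)
Starting point (lowest x, tie lowest y): (-8, 8). Wrap until returning to start. Resulting hull: (-8, 8), (-6, 0), (2, 0), (10, 4), (10, 9).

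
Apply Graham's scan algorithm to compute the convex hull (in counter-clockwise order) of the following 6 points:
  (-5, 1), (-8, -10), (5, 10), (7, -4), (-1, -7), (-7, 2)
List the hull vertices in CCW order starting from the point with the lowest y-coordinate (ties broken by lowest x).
Hull (CCW) = [(-8, -10), (7, -4), (5, 10), (-7, 2)]

Graham scan procedure:
  1. Find the pivot p₀ = point with lowest y (tie → lowest x): (-8, -10).
  2. Sort the remaining points by polar angle around p₀.
  3. Walk through sorted points, maintaining a stack; pop the top while the last three entries make a non-left turn (cross product ≤ 0).
  4. Final stack is the convex hull in CCW order: (-8, -10), (7, -4), (5, 10), (-7, 2).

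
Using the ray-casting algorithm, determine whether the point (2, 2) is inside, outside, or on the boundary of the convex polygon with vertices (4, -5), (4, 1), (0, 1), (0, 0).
The point (2, 2) lies strictly outside the polygon

Cast a horizontal ray to the right from the query point and count how many polygon edges it crosses (each edge strictly once or zero times, handled with the usual half-open convention). 
Parity of crossings → even ⇒ outside.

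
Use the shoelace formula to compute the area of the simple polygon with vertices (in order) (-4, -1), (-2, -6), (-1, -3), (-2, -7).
Area = 3/2

Shoelace formula: Area = (1/2) |Σ_i (x_i · y_{i+1} − x_{i+1} · y_i)| (indices mod n). Compute each cross term:
  (-4)(-6) − (-2)(-1) = 22
  (-2)(-3) − (-1)(-6) = 0
  (-1)(-7) − (-2)(-3) = 1
  (-2)(-1) − (-4)(-7) = -26
Sum = -3, so (signed) Area = -3/2 = -3/2, |Area| = 3/2.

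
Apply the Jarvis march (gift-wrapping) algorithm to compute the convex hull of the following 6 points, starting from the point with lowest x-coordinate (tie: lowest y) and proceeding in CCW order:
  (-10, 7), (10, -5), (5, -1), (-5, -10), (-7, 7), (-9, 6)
Hull (CCW) = [(-10, 7), (-5, -10), (10, -5), (5, -1), (-7, 7)]

Jarvis march: at each step, from the current hull vertex p, select the next vertex q as the point such that every other point lies strictly to the left of (or on) the directed line p → q. (Equivalently: for every other point r, the cross product (q − p) × (r − p) ≥ 0.)
Starting point (lowest x, tie lowest y): (-10, 7). Wrap until returning to start. Resulting hull: (-10, 7), (-5, -10), (10, -5), (5, -1), (-7, 7).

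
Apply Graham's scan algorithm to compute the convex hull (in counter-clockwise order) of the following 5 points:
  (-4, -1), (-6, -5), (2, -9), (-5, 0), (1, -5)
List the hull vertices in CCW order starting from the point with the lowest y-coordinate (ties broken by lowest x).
Hull (CCW) = [(2, -9), (1, -5), (-5, 0), (-6, -5)]

Graham scan procedure:
  1. Find the pivot p₀ = point with lowest y (tie → lowest x): (2, -9).
  2. Sort the remaining points by polar angle around p₀.
  3. Walk through sorted points, maintaining a stack; pop the top while the last three entries make a non-left turn (cross product ≤ 0).
  4. Final stack is the convex hull in CCW order: (2, -9), (1, -5), (-5, 0), (-6, -5).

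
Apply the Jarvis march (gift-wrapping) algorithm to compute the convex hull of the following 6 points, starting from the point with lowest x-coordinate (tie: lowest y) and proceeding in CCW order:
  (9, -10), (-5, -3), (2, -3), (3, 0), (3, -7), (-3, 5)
Hull (CCW) = [(-5, -3), (9, -10), (3, 0), (-3, 5)]

Jarvis march: at each step, from the current hull vertex p, select the next vertex q as the point such that every other point lies strictly to the left of (or on) the directed line p → q. (Equivalently: for every other point r, the cross product (q − p) × (r − p) ≥ 0.)
Starting point (lowest x, tie lowest y): (-5, -3). Wrap until returning to start. Resulting hull: (-5, -3), (9, -10), (3, 0), (-3, 5).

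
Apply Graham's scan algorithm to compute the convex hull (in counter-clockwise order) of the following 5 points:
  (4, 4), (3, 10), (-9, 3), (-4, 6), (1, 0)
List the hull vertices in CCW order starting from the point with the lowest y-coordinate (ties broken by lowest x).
Hull (CCW) = [(1, 0), (4, 4), (3, 10), (-4, 6), (-9, 3)]

Graham scan procedure:
  1. Find the pivot p₀ = point with lowest y (tie → lowest x): (1, 0).
  2. Sort the remaining points by polar angle around p₀.
  3. Walk through sorted points, maintaining a stack; pop the top while the last three entries make a non-left turn (cross product ≤ 0).
  4. Final stack is the convex hull in CCW order: (1, 0), (4, 4), (3, 10), (-4, 6), (-9, 3).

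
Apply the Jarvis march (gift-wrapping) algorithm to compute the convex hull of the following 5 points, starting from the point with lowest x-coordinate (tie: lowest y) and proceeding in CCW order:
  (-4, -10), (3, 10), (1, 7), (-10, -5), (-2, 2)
Hull (CCW) = [(-10, -5), (-4, -10), (3, 10)]

Jarvis march: at each step, from the current hull vertex p, select the next vertex q as the point such that every other point lies strictly to the left of (or on) the directed line p → q. (Equivalently: for every other point r, the cross product (q − p) × (r − p) ≥ 0.)
Starting point (lowest x, tie lowest y): (-10, -5). Wrap until returning to start. Resulting hull: (-10, -5), (-4, -10), (3, 10).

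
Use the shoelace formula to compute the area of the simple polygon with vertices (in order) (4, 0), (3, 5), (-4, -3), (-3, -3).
Area = 23

Shoelace formula: Area = (1/2) |Σ_i (x_i · y_{i+1} − x_{i+1} · y_i)| (indices mod n). Compute each cross term:
  (4)(5) − (3)(0) = 20
  (3)(-3) − (-4)(5) = 11
  (-4)(-3) − (-3)(-3) = 3
  (-3)(0) − (4)(-3) = 12
Sum = 46, so (signed) Area = 46/2 = 23, |Area| = 23.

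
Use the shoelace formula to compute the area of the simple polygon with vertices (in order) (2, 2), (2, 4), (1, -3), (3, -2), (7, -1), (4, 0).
Area = 12

Shoelace formula: Area = (1/2) |Σ_i (x_i · y_{i+1} − x_{i+1} · y_i)| (indices mod n). Compute each cross term:
  (2)(4) − (2)(2) = 4
  (2)(-3) − (1)(4) = -10
  (1)(-2) − (3)(-3) = 7
  (3)(-1) − (7)(-2) = 11
  (7)(0) − (4)(-1) = 4
  (4)(2) − (2)(0) = 8
Sum = 24, so (signed) Area = 24/2 = 12, |Area| = 12.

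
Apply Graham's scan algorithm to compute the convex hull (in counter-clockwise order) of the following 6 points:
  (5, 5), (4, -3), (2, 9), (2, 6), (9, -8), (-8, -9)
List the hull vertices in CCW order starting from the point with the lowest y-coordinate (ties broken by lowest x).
Hull (CCW) = [(-8, -9), (9, -8), (5, 5), (2, 9)]

Graham scan procedure:
  1. Find the pivot p₀ = point with lowest y (tie → lowest x): (-8, -9).
  2. Sort the remaining points by polar angle around p₀.
  3. Walk through sorted points, maintaining a stack; pop the top while the last three entries make a non-left turn (cross product ≤ 0).
  4. Final stack is the convex hull in CCW order: (-8, -9), (9, -8), (5, 5), (2, 9).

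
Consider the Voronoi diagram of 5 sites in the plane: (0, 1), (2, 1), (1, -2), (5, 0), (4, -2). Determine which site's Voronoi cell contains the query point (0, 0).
Nearest site = (0, 1)

The Voronoi cell of site s contains exactly those query points closer to s than to any other site. Compute squared distances from q = (0, 0) to each site:
  (0 − 0)² + (1 − 0)² = 1
  (1 − 0)² + (-2 − 0)² = 5
  (2 − 0)² + (1 − 0)² = 5
  (4 − 0)² + (-2 − 0)² = 20
  (5 − 0)² + (0 − 0)² = 25
Minimum is attained by (0, 1), so q lies in its Voronoi cell.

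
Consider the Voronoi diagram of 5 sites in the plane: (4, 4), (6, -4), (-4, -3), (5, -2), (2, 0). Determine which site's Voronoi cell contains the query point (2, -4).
Nearest site = (5, -2)

The Voronoi cell of site s contains exactly those query points closer to s than to any other site. Compute squared distances from q = (2, -4) to each site:
  (5 − 2)² + (-2 − -4)² = 13
  (2 − 2)² + (0 − -4)² = 16
  (6 − 2)² + (-4 − -4)² = 16
  (-4 − 2)² + (-3 − -4)² = 37
  (4 − 2)² + (4 − -4)² = 68
Minimum is attained by (5, -2), so q lies in its Voronoi cell.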